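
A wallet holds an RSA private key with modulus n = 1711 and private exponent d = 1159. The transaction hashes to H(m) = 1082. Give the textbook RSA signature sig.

(H(m))^2 ≡ 1082^2 = 1170724 ≡ 400
(H(m))^4 ≡ 400^2 = 160000 ≡ 877
(H(m))^8 ≡ 877^2 = 769129 ≡ 890
(H(m))^16 ≡ 890^2 = 792100 ≡ 1618
(H(m))^32 ≡ 1618^2 = 2617924 ≡ 94
(H(m))^64 ≡ 94^2 = 8836 ≡ 281
(H(m))^128 ≡ 281^2 = 78961 ≡ 255
(H(m))^256 ≡ 255^2 = 65025 ≡ 7
(H(m))^512 ≡ 7^2 = 49
(H(m))^1024 ≡ 49^2 = 2401 ≡ 690
1159 = 1024 + 128 + 4 + 2 + 1, so (H(m))^1159 ≡ 690·255·877·400·1082 ≡ 1124 (mod 1711)

1124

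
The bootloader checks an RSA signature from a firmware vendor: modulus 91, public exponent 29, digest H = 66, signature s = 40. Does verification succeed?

passes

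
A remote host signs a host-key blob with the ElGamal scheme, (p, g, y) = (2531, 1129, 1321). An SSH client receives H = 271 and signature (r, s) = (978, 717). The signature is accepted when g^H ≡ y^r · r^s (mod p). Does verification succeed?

Left side g^H mod p:
1129^2 = 1274641 ≡ 1548
1129^4 ≡ 1548^2 = 2396304 ≡ 1978
1129^8 ≡ 1978^2 = 3912484 ≡ 2089
1129^16 ≡ 2089^2 = 4363921 ≡ 477
1129^32 ≡ 477^2 = 227529 ≡ 2270
1129^64 ≡ 2270^2 = 5152900 ≡ 2315
1129^128 ≡ 2315^2 = 5359225 ≡ 1098
1129^256 ≡ 1098^2 = 1205604 ≡ 848
271 = 256 + 8 + 4 + 2 + 1, so 1129^271 ≡ 848·2089·1978·1548·1129 ≡ 708 (mod 2531)
Right side y^r · r^s mod p:
1321^2 = 1745041 ≡ 1182
1321^4 ≡ 1182^2 = 1397124 ≡ 12
1321^8 ≡ 12^2 = 144
1321^16 ≡ 144^2 = 20736 ≡ 488
1321^32 ≡ 488^2 = 238144 ≡ 230
1321^64 ≡ 230^2 = 52900 ≡ 2280
1321^128 ≡ 2280^2 = 5198400 ≡ 2257
1321^256 ≡ 2257^2 = 5094049 ≡ 1677
1321^512 ≡ 1677^2 = 2812329 ≡ 388
978 = 512 + 256 + 128 + 64 + 16 + 2, so 1321^978 ≡ 388·1677·2257·2280·488·1182 ≡ 998 (mod 2531)
978^2 = 956484 ≡ 2297
978^4 ≡ 2297^2 = 5276209 ≡ 1605
978^8 ≡ 1605^2 = 2576025 ≡ 1998
978^16 ≡ 1998^2 = 3992004 ≡ 617
978^32 ≡ 617^2 = 380689 ≡ 1039
978^64 ≡ 1039^2 = 1079521 ≡ 1315
978^128 ≡ 1315^2 = 1729225 ≡ 552
978^256 ≡ 552^2 = 304704 ≡ 984
978^512 ≡ 984^2 = 968256 ≡ 1414
717 = 512 + 128 + 64 + 8 + 4 + 1, so 978^717 ≡ 1414·552·1315·1998·1605·978 ≡ 2060 (mod 2531)
998·2060 = 2055880 ≡ 708 (mod 2531)
708 ≡ 708 (mod 2531), so the signature is genuine.

passes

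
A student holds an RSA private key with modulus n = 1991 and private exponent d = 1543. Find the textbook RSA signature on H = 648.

703

Squares mod 1991: H^1≡648, H^2≡1794, H^4≡980, H^8≡738, H^16≡1101, H^32≡1673, H^64≡1574, H^128≡672, H^256≡1618, H^512≡1750, H^1024≡342
1543 = 1024 + 512 + 4 + 2 + 1, so H^1543 ≡ 342·1750·980·1794·648 ≡ 703 (mod 1991)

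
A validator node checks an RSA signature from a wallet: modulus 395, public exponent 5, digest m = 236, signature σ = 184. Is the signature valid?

invalid

σ^2 ≡ 184^2 = 33856 ≡ 281
σ^4 ≡ 281^2 = 78961 ≡ 356
5 = 4 + 1, so σ^5 ≡ 356·184 ≡ 329 (mod 395)
329 ≠ 236, so verification fails.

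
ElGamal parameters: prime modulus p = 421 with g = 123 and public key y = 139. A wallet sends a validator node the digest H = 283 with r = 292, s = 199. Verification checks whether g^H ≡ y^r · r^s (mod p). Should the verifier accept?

accept

Left side g^H mod p:
123^2 = 15129 ≡ 394
123^4 ≡ 394^2 = 155236 ≡ 308
123^8 ≡ 308^2 = 94864 ≡ 139
123^16 ≡ 139^2 = 19321 ≡ 376
123^32 ≡ 376^2 = 141376 ≡ 341
123^64 ≡ 341^2 = 116281 ≡ 85
123^128 ≡ 85^2 = 7225 ≡ 68
123^256 ≡ 68^2 = 4624 ≡ 414
283 = 256 + 16 + 8 + 2 + 1, so 123^283 ≡ 414·376·139·394·123 ≡ 47 (mod 421)
Right side y^r · r^s mod p:
139^2 = 19321 ≡ 376
139^4 ≡ 376^2 = 141376 ≡ 341
139^8 ≡ 341^2 = 116281 ≡ 85
139^16 ≡ 85^2 = 7225 ≡ 68
139^32 ≡ 68^2 = 4624 ≡ 414
139^64 ≡ 414^2 = 171396 ≡ 49
139^128 ≡ 49^2 = 2401 ≡ 296
139^256 ≡ 296^2 = 87616 ≡ 48
292 = 256 + 32 + 4, so 139^292 ≡ 48·414·341 ≡ 357 (mod 421)
292^2 = 85264 ≡ 222
292^4 ≡ 222^2 = 49284 ≡ 27
292^8 ≡ 27^2 = 729 ≡ 308
292^16 ≡ 308^2 = 94864 ≡ 139
292^32 ≡ 139^2 = 19321 ≡ 376
292^64 ≡ 376^2 = 141376 ≡ 341
292^128 ≡ 341^2 = 116281 ≡ 85
199 = 128 + 64 + 4 + 2 + 1, so 292^199 ≡ 85·341·27·222·292 ≡ 19 (mod 421)
357·19 = 6783 ≡ 47 (mod 421)
47 ≡ 47 (mod 421), so the signature is genuine.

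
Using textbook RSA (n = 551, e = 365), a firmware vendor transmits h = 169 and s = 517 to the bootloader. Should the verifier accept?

s^365 mod 551 = 169
169 = h, so the signature checks out.

accept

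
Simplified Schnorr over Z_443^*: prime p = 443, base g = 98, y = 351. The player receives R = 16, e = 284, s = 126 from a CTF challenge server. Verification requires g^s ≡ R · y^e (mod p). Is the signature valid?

g^s mod p:
98^2 = 9604 ≡ 301
98^4 ≡ 301^2 = 90601 ≡ 229
98^8 ≡ 229^2 = 52441 ≡ 167
98^16 ≡ 167^2 = 27889 ≡ 423
98^32 ≡ 423^2 = 178929 ≡ 400
98^64 ≡ 400^2 = 160000 ≡ 77
126 = 64 + 32 + 16 + 8 + 4 + 2, so 98^126 ≡ 77·400·423·167·229·301 ≡ 30 (mod 443)
R · y^e mod p:
351^2 = 123201 ≡ 47
351^4 ≡ 47^2 = 2209 ≡ 437
351^8 ≡ 437^2 = 190969 ≡ 36
351^16 ≡ 36^2 = 1296 ≡ 410
351^32 ≡ 410^2 = 168100 ≡ 203
351^64 ≡ 203^2 = 41209 ≡ 10
351^128 ≡ 10^2 = 100
351^256 ≡ 100^2 = 10000 ≡ 254
284 = 256 + 16 + 8 + 4, so 351^284 ≡ 254·410·36·437 ≡ 414 (mod 443)
16·414 = 6624 ≡ 422 (mod 443)
30 ≠ 422; the check fails.

invalid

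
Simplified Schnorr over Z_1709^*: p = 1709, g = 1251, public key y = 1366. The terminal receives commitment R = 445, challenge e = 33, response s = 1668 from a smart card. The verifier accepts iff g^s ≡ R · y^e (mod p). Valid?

no

g^s mod p:
1251^1668 mod 1709 = 1497
R · y^e mod p:
1366^33 mod 1709 = 961
445·961 = 427645 ≡ 395 (mod 1709)
1497 ≠ 395; the check fails.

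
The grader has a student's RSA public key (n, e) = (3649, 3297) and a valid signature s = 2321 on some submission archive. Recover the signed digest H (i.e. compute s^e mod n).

s^3297 mod 3649 = 1917

1917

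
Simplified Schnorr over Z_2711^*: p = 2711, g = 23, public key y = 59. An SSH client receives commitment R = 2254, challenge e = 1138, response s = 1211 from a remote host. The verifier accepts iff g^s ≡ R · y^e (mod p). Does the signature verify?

does not verify

g^s mod p:
23^2 = 529
23^4 ≡ 529^2 = 279841 ≡ 608
23^8 ≡ 608^2 = 369664 ≡ 968
23^16 ≡ 968^2 = 937024 ≡ 1729
23^32 ≡ 1729^2 = 2989441 ≡ 1919
23^64 ≡ 1919^2 = 3682561 ≡ 1023
23^128 ≡ 1023^2 = 1046529 ≡ 83
23^256 ≡ 83^2 = 6889 ≡ 1467
23^512 ≡ 1467^2 = 2152089 ≡ 2266
23^1024 ≡ 2266^2 = 5134756 ≡ 122
1211 = 1024 + 128 + 32 + 16 + 8 + 2 + 1, so 23^1211 ≡ 122·83·1919·1729·968·529·23 ≡ 1833 (mod 2711)
R · y^e mod p:
59^2 = 3481 ≡ 770
59^4 ≡ 770^2 = 592900 ≡ 1902
59^8 ≡ 1902^2 = 3617604 ≡ 1130
59^16 ≡ 1130^2 = 1276900 ≡ 19
59^32 ≡ 19^2 = 361
59^64 ≡ 361^2 = 130321 ≡ 193
59^128 ≡ 193^2 = 37249 ≡ 2006
59^256 ≡ 2006^2 = 4024036 ≡ 912
59^512 ≡ 912^2 = 831744 ≡ 2178
59^1024 ≡ 2178^2 = 4743684 ≡ 2145
1138 = 1024 + 64 + 32 + 16 + 2, so 59^1138 ≡ 2145·193·361·19·770 ≡ 1813 (mod 2711)
2254·1813 = 4086502 ≡ 1025 (mod 2711)
1833 ≠ 1025; the check fails.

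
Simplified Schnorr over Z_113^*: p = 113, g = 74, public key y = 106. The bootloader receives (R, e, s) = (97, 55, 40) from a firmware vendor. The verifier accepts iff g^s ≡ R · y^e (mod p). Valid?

no

g^s mod p:
74^2 = 5476 ≡ 52
74^4 ≡ 52^2 = 2704 ≡ 105
74^8 ≡ 105^2 = 11025 ≡ 64
74^16 ≡ 64^2 = 4096 ≡ 28
74^32 ≡ 28^2 = 784 ≡ 106
40 = 32 + 8, so 74^40 ≡ 106·64 ≡ 4 (mod 113)
R · y^e mod p:
106^2 = 11236 ≡ 49
106^4 ≡ 49^2 = 2401 ≡ 28
106^8 ≡ 28^2 = 784 ≡ 106
106^16 ≡ 106^2 = 11236 ≡ 49
106^32 ≡ 49^2 = 2401 ≡ 28
55 = 32 + 16 + 4 + 2 + 1, so 106^55 ≡ 28·49·28·49·106 ≡ 16 (mod 113)
97·16 = 1552 ≡ 83 (mod 113)
4 ≠ 83; the check fails.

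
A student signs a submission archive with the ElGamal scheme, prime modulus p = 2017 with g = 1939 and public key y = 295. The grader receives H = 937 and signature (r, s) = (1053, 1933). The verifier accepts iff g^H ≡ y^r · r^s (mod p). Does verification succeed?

passes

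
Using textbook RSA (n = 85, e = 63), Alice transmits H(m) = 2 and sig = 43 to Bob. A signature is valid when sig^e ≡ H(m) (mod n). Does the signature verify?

Squares mod 85: sig^1≡43, sig^2≡64, sig^4≡16, sig^8≡1, sig^16≡1, sig^32≡1
63 = 32 + 16 + 8 + 4 + 2 + 1, so sig^63 ≡ 1·1·1·16·64·43 ≡ 2 (mod 85)
2 = H(m), so the signature checks out.

verifies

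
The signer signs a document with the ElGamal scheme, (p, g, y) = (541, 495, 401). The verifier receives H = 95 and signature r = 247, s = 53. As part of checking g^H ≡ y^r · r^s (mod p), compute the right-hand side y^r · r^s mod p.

489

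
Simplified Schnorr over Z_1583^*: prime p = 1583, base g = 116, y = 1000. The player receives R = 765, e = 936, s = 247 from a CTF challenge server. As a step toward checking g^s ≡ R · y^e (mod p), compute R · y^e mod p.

Squares mod 1583: 1000^1≡1000, 1000^2≡1127, 1000^4≡563, 1000^8≡369, 1000^16≡23, 1000^32≡529, 1000^64≡1233, 1000^128≡609, 1000^256≡459, 1000^512≡142
936 = 512 + 256 + 128 + 32 + 8, so 1000^936 ≡ 142·459·609·529·369 ≡ 967 (mod 1583)
R · y^e ≡ 765·967 = 739755 ≡ 494 (mod 1583)

494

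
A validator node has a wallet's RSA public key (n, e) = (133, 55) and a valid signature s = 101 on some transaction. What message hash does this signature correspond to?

s^55 mod 133 = 101

101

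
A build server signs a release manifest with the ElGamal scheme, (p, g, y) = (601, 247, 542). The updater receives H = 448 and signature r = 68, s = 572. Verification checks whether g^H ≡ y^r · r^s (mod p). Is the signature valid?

valid

Left side g^H mod p:
247^2 = 61009 ≡ 308
247^4 ≡ 308^2 = 94864 ≡ 507
247^8 ≡ 507^2 = 257049 ≡ 422
247^16 ≡ 422^2 = 178084 ≡ 188
247^32 ≡ 188^2 = 35344 ≡ 486
247^64 ≡ 486^2 = 236196 ≡ 3
247^128 ≡ 3^2 = 9
247^256 ≡ 9^2 = 81
448 = 256 + 128 + 64, so 247^448 ≡ 81·9·3 ≡ 384 (mod 601)
Right side y^r · r^s mod p:
542^2 = 293764 ≡ 476
542^4 ≡ 476^2 = 226576 ≡ 600
542^8 ≡ 600^2 = 360000 ≡ 1
542^16 ≡ 1^2 = 1
542^32 ≡ 1^2 = 1
542^64 ≡ 1^2 = 1
68 = 64 + 4, so 542^68 ≡ 1·600 ≡ 600 (mod 601)
68^2 = 4624 ≡ 417
68^4 ≡ 417^2 = 173889 ≡ 200
68^8 ≡ 200^2 = 40000 ≡ 334
68^16 ≡ 334^2 = 111556 ≡ 371
68^32 ≡ 371^2 = 137641 ≡ 12
68^64 ≡ 12^2 = 144
68^128 ≡ 144^2 = 20736 ≡ 302
68^256 ≡ 302^2 = 91204 ≡ 453
68^512 ≡ 453^2 = 205209 ≡ 268
572 = 512 + 32 + 16 + 8 + 4, so 68^572 ≡ 268·12·371·334·200 ≡ 217 (mod 601)
600·217 = 130200 ≡ 384 (mod 601)
384 ≡ 384 (mod 601), so the signature is genuine.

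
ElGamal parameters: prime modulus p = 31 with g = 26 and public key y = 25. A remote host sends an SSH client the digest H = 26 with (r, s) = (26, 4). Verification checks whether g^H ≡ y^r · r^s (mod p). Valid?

Left side g^H mod p:
26^2 = 676 ≡ 25
26^4 ≡ 25^2 = 625 ≡ 5
26^8 ≡ 5^2 = 25
26^16 ≡ 25^2 = 625 ≡ 5
26 = 16 + 8 + 2, so 26^26 ≡ 5·25·25 ≡ 25 (mod 31)
Right side y^r · r^s mod p:
25^2 = 625 ≡ 5
25^4 ≡ 5^2 = 25
25^8 ≡ 25^2 = 625 ≡ 5
25^16 ≡ 5^2 = 25
26 = 16 + 8 + 2, so 25^26 ≡ 25·5·5 ≡ 5 (mod 31)
26^2 = 676 ≡ 25
26^4 ≡ 25^2 = 625 ≡ 5
5·5 = 25 ≡ 25 (mod 31)
25 ≡ 25 (mod 31), so the signature is genuine.

yes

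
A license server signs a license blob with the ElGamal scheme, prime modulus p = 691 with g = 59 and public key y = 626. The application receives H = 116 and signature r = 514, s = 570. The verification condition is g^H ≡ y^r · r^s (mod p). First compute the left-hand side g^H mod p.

416

Squares mod 691: 59^1≡59, 59^2≡26, 59^4≡676, 59^8≡225, 59^16≡182, 59^32≡647, 59^64≡554
116 = 64 + 32 + 16 + 4, so 59^116 ≡ 554·647·182·676 ≡ 416 (mod 691)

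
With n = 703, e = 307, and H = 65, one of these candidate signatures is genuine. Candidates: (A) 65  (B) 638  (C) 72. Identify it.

Candidate A: 65^307 mod 703 = 65
  → matches H = 65
Candidate B: 638^307 mod 703 = 638
Candidate C: 72^307 mod 703 = 224

A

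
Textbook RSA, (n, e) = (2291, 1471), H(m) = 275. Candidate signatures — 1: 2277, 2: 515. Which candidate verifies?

Candidate 1: Squares mod 2291: 2277^1≡2277, 2277^2≡196, 2277^4≡1760, 2277^8≡168, 2277^16≡732, 2277^32≡2021, 2277^64≡1879, 2277^128≡210, 2277^256≡571, 2277^512≡719, 2277^1024≡1486; 1471 = 1024 + 256 + 128 + 32 + 16 + 8 + 4 + 2 + 1, so 2277^1471 ≡ 1486·571·210·2021·732·168·1760·196·2277 ≡ 275 (mod 2291)
  → matches H(m) = 275
Candidate 2: Squares mod 2291: 515^1≡515, 515^2≡1760, 515^4≡168, 515^8≡732, 515^16≡2021, 515^32≡1879, 515^64≡210, 515^128≡571, 515^256≡719, 515^512≡1486, 515^1024≡1963; 1471 = 1024 + 256 + 128 + 32 + 16 + 8 + 4 + 2 + 1, so 515^1471 ≡ 1963·719·571·1879·2021·732·168·1760·515 ≡ 689 (mod 2291)

1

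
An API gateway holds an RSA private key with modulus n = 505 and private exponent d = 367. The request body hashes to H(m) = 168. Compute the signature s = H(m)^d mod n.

242

(H(m))^2 ≡ 168^2 = 28224 ≡ 449
(H(m))^4 ≡ 449^2 = 201601 ≡ 106
(H(m))^8 ≡ 106^2 = 11236 ≡ 126
(H(m))^16 ≡ 126^2 = 15876 ≡ 221
(H(m))^32 ≡ 221^2 = 48841 ≡ 361
(H(m))^64 ≡ 361^2 = 130321 ≡ 31
(H(m))^128 ≡ 31^2 = 961 ≡ 456
(H(m))^256 ≡ 456^2 = 207936 ≡ 381
367 = 256 + 64 + 32 + 8 + 4 + 2 + 1, so (H(m))^367 ≡ 381·31·361·126·106·449·168 ≡ 242 (mod 505)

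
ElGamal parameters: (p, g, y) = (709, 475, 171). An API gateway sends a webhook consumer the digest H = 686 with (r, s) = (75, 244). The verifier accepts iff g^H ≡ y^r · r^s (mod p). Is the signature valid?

valid

Left side g^H mod p:
Squares mod 709: 475^1≡475, 475^2≡163, 475^4≡336, 475^8≡165, 475^16≡283, 475^32≡681, 475^64≡75, 475^128≡662, 475^256≡82, 475^512≡343
686 = 512 + 128 + 32 + 8 + 4 + 2, so 475^686 ≡ 343·662·681·165·336·163 ≡ 27 (mod 709)
Right side y^r · r^s mod p:
Squares mod 709: 171^1≡171, 171^2≡172, 171^4≡515, 171^8≡59, 171^16≡645, 171^32≡551, 171^64≡149
75 = 64 + 8 + 2 + 1, so 171^75 ≡ 149·59·172·171 ≡ 645 (mod 709)
Squares mod 709: 75^1≡75, 75^2≡662, 75^4≡82, 75^8≡343, 75^16≡664, 75^32≡607, 75^64≡478, 75^128≡186
244 = 128 + 64 + 32 + 16 + 4, so 75^244 ≡ 186·478·607·664·82 ≡ 343 (mod 709)
645·343 = 221235 ≡ 27 (mod 709)
27 ≡ 27 (mod 709), so the signature is genuine.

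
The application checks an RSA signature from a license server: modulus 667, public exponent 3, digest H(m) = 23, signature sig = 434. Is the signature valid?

invalid

sig^2 ≡ 434^2 = 188356 ≡ 262
3 = 2 + 1, so sig^3 ≡ 262·434 ≡ 318 (mod 667)
sig^3 mod 667 = 318, but H(m) = 23.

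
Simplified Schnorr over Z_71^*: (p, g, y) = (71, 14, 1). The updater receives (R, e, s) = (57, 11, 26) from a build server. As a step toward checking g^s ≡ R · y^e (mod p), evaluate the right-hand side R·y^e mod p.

Squares mod 71: 1^1≡1, 1^2≡1, 1^4≡1, 1^8≡1
11 = 8 + 2 + 1, so 1^11 ≡ 1·1·1 ≡ 1 (mod 71)
R · y^e ≡ 57·1 = 57 ≡ 57 (mod 71)

57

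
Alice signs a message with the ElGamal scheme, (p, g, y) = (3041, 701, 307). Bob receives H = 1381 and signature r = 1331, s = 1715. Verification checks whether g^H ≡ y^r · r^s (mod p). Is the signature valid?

Left side g^H mod p:
Squares mod 3041: 701^1≡701, 701^2≡1800, 701^4≡1335, 701^8≡199, 701^16≡68, 701^32≡1583, 701^64≡105, 701^128≡1902, 701^256≡1855, 701^512≡1654, 701^1024≡1857
1381 = 1024 + 256 + 64 + 32 + 4 + 1, so 701^1381 ≡ 1857·1855·105·1583·1335·701 ≡ 642 (mod 3041)
Right side y^r · r^s mod p:
Squares mod 3041: 307^1≡307, 307^2≡3019, 307^4≡484, 307^8≡99, 307^16≡678, 307^32≡493, 307^64≡2810, 307^128≡1664, 307^256≡1586, 307^512≡489, 307^1024≡1923
1331 = 1024 + 256 + 32 + 16 + 2 + 1, so 307^1331 ≡ 1923·1586·493·678·3019·307 ≡ 420 (mod 3041)
Squares mod 3041: 1331^1≡1331, 1331^2≡1699, 1331^4≡692, 1331^8≡1427, 1331^16≡1900, 1331^32≡333, 1331^64≡1413, 1331^128≡1673, 1331^256≡1209, 1331^512≡2001, 1331^1024≡2045
1715 = 1024 + 512 + 128 + 32 + 16 + 2 + 1, so 1331^1715 ≡ 2045·2001·1673·333·1900·1699·1331 ≡ 1308 (mod 3041)
420·1308 = 549360 ≡ 1980 (mod 3041)
642 ≠ 1980, so verification fails.

invalid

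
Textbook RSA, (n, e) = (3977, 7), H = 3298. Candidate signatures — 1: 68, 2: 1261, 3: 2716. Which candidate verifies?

3

Candidate 1: Squares mod 3977: 68^1≡68, 68^2≡647, 68^4≡1024; 7 = 4 + 2 + 1, so 68^7 ≡ 1024·647·68 ≡ 448 (mod 3977)
Candidate 2: Squares mod 3977: 1261^1≡1261, 1261^2≡3298, 1261^4≡3686; 7 = 4 + 2 + 1, so 1261^7 ≡ 3686·3298·1261 ≡ 679 (mod 3977)
Candidate 3: Squares mod 3977: 2716^1≡2716, 2716^2≡3298, 2716^4≡3686; 7 = 4 + 2 + 1, so 2716^7 ≡ 3686·3298·2716 ≡ 3298 (mod 3977)
  → matches H = 3298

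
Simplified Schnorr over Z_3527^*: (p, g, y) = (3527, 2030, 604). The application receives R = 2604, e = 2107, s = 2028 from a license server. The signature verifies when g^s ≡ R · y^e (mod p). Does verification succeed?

passes

g^s mod p:
2030^2 = 4120900 ≡ 1364
2030^4 ≡ 1364^2 = 1860496 ≡ 1767
2030^8 ≡ 1767^2 = 3122289 ≡ 894
2030^16 ≡ 894^2 = 799236 ≡ 2134
2030^32 ≡ 2134^2 = 4553956 ≡ 599
2030^64 ≡ 599^2 = 358801 ≡ 2574
2030^128 ≡ 2574^2 = 6625476 ≡ 1770
2030^256 ≡ 1770^2 = 3132900 ≡ 924
2030^512 ≡ 924^2 = 853776 ≡ 242
2030^1024 ≡ 242^2 = 58564 ≡ 2132
2028 = 1024 + 512 + 256 + 128 + 64 + 32 + 8 + 4, so 2030^2028 ≡ 2132·242·924·1770·2574·599·894·1767 ≡ 2692 (mod 3527)
R · y^e mod p:
604^2 = 364816 ≡ 1535
604^4 ≡ 1535^2 = 2356225 ≡ 189
604^8 ≡ 189^2 = 35721 ≡ 451
604^16 ≡ 451^2 = 203401 ≡ 2362
604^32 ≡ 2362^2 = 5579044 ≡ 2857
604^64 ≡ 2857^2 = 8162449 ≡ 971
604^128 ≡ 971^2 = 942841 ≡ 1132
604^256 ≡ 1132^2 = 1281424 ≡ 1123
604^512 ≡ 1123^2 = 1261129 ≡ 1990
604^1024 ≡ 1990^2 = 3960100 ≡ 2806
604^2048 ≡ 2806^2 = 7873636 ≡ 1372
2107 = 2048 + 32 + 16 + 8 + 2 + 1, so 604^2107 ≡ 1372·2857·2362·451·1535·604 ≡ 234 (mod 3527)
2604·234 = 609336 ≡ 2692 (mod 3527)
2692 ≡ 2692 (mod 3527); signature holds.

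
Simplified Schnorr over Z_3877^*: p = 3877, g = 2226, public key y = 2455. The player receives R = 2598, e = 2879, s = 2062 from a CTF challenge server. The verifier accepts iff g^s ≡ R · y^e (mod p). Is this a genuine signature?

genuine

g^s mod p:
2226^2 = 4955076 ≡ 270
2226^4 ≡ 270^2 = 72900 ≡ 3114
2226^8 ≡ 3114^2 = 9696996 ≡ 619
2226^16 ≡ 619^2 = 383161 ≡ 3215
2226^32 ≡ 3215^2 = 10336225 ≡ 143
2226^64 ≡ 143^2 = 20449 ≡ 1064
2226^128 ≡ 1064^2 = 1132096 ≡ 12
2226^256 ≡ 12^2 = 144
2226^512 ≡ 144^2 = 20736 ≡ 1351
2226^1024 ≡ 1351^2 = 1825201 ≡ 3011
2226^2048 ≡ 3011^2 = 9066121 ≡ 1695
2062 = 2048 + 8 + 4 + 2, so 2226^2062 ≡ 1695·619·3114·270 ≡ 1875 (mod 3877)
R · y^e mod p:
2455^2 = 6027025 ≡ 2167
2455^4 ≡ 2167^2 = 4695889 ≡ 842
2455^8 ≡ 842^2 = 708964 ≡ 3350
2455^16 ≡ 3350^2 = 11222500 ≡ 2462
2455^32 ≡ 2462^2 = 6061444 ≡ 1693
2455^64 ≡ 1693^2 = 2866249 ≡ 1146
2455^128 ≡ 1146^2 = 1313316 ≡ 2890
2455^256 ≡ 2890^2 = 8352100 ≡ 1042
2455^512 ≡ 1042^2 = 1085764 ≡ 204
2455^1024 ≡ 204^2 = 41616 ≡ 2846
2455^2048 ≡ 2846^2 = 8099716 ≡ 663
2879 = 2048 + 512 + 256 + 32 + 16 + 8 + 4 + 2 + 1, so 2455^2879 ≡ 663·204·1042·1693·2462·3350·842·2167·2455 ≡ 3533 (mod 3877)
2598·3533 = 9178734 ≡ 1875 (mod 3877)
1875 ≡ 1875 (mod 3877); signature holds.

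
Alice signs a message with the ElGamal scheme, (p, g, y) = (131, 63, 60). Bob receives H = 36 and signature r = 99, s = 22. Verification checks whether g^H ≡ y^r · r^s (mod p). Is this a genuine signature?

forged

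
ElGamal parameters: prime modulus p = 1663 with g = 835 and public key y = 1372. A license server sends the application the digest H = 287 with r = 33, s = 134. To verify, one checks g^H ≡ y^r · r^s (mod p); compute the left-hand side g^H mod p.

Squares mod 1663: 835^1≡835, 835^2≡428, 835^4≡254, 835^8≡1322, 835^16≡1534, 835^32≡11, 835^64≡121, 835^128≡1337, 835^256≡1507
287 = 256 + 16 + 8 + 4 + 2 + 1, so 835^287 ≡ 1507·1534·1322·254·428·835 ≡ 460 (mod 1663)

460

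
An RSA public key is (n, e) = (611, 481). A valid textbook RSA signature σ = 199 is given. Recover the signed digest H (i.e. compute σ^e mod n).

134

σ^481 mod 611 = 134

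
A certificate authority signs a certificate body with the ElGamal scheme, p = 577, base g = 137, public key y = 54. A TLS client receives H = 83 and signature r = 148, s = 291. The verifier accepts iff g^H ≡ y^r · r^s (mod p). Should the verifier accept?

reject

Left side g^H mod p:
Squares mod 577: 137^1≡137, 137^2≡305, 137^4≡128, 137^8≡228, 137^16≡54, 137^32≡31, 137^64≡384
83 = 64 + 16 + 2 + 1, so 137^83 ≡ 384·54·305·137 ≡ 556 (mod 577)
Right side y^r · r^s mod p:
Squares mod 577: 54^1≡54, 54^2≡31, 54^4≡384, 54^8≡321, 54^16≡335, 54^32≡287, 54^64≡435, 54^128≡546
148 = 128 + 16 + 4, so 54^148 ≡ 546·335·384 ≡ 384 (mod 577)
Squares mod 577: 148^1≡148, 148^2≡555, 148^4≡484, 148^8≡571, 148^16≡36, 148^32≡142, 148^64≡546, 148^128≡384, 148^256≡321
291 = 256 + 32 + 2 + 1, so 148^291 ≡ 321·142·555·148 ≡ 371 (mod 577)
384·371 = 142464 ≡ 522 (mod 577)
556 ≠ 522, so verification fails.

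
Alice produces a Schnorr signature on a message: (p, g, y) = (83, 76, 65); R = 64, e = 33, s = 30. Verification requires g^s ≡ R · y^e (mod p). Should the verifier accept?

accept

g^s mod p:
Squares mod 83: 76^1≡76, 76^2≡49, 76^4≡77, 76^8≡36, 76^16≡51
30 = 16 + 8 + 4 + 2, so 76^30 ≡ 51·36·77·49 ≡ 48 (mod 83)
R · y^e mod p:
Squares mod 83: 65^1≡65, 65^2≡75, 65^4≡64, 65^8≡29, 65^16≡11, 65^32≡38
33 = 32 + 1, so 65^33 ≡ 38·65 ≡ 63 (mod 83)
64·63 = 4032 ≡ 48 (mod 83)
48 ≡ 48 (mod 83); signature holds.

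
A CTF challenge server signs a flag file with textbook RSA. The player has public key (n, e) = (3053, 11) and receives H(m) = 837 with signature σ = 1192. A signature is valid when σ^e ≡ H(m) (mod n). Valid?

no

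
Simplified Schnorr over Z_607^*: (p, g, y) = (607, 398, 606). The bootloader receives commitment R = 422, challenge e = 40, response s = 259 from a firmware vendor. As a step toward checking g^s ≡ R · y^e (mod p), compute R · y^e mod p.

422

Squares mod 607: 606^1≡606, 606^2≡1, 606^4≡1, 606^8≡1, 606^16≡1, 606^32≡1
40 = 32 + 8, so 606^40 ≡ 1·1 ≡ 1 (mod 607)
R · y^e ≡ 422·1 = 422 ≡ 422 (mod 607)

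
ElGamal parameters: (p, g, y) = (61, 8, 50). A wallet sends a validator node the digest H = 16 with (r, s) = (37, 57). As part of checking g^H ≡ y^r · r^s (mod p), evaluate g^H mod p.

8^2 = 64 ≡ 3
8^4 ≡ 3^2 = 9
8^8 ≡ 9^2 = 81 ≡ 20
8^16 ≡ 20^2 = 400 ≡ 34

34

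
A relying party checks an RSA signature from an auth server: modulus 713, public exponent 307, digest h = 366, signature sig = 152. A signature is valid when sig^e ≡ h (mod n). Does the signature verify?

sig^2 ≡ 152^2 = 23104 ≡ 288
sig^4 ≡ 288^2 = 82944 ≡ 236
sig^8 ≡ 236^2 = 55696 ≡ 82
sig^16 ≡ 82^2 = 6724 ≡ 307
sig^32 ≡ 307^2 = 94249 ≡ 133
sig^64 ≡ 133^2 = 17689 ≡ 577
sig^128 ≡ 577^2 = 332929 ≡ 671
sig^256 ≡ 671^2 = 450241 ≡ 338
307 = 256 + 32 + 16 + 2 + 1, so sig^307 ≡ 338·133·307·288·152 ≡ 603 (mod 713)
sig^307 mod 713 = 603, but h = 366.

does not verify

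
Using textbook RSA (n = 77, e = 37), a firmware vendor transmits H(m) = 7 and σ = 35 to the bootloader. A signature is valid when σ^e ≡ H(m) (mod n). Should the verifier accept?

accept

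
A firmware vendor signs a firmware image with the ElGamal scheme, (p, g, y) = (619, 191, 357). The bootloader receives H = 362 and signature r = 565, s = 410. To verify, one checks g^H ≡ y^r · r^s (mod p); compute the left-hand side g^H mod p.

191^2 = 36481 ≡ 579
191^4 ≡ 579^2 = 335241 ≡ 362
191^8 ≡ 362^2 = 131044 ≡ 435
191^16 ≡ 435^2 = 189225 ≡ 430
191^32 ≡ 430^2 = 184900 ≡ 438
191^64 ≡ 438^2 = 191844 ≡ 573
191^128 ≡ 573^2 = 328329 ≡ 259
191^256 ≡ 259^2 = 67081 ≡ 229
362 = 256 + 64 + 32 + 8 + 2, so 191^362 ≡ 229·573·438·435·579 ≡ 173 (mod 619)

173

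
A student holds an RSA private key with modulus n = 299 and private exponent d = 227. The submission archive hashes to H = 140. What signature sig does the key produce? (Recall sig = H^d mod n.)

82

H^2 ≡ 140^2 = 19600 ≡ 165
H^4 ≡ 165^2 = 27225 ≡ 16
H^8 ≡ 16^2 = 256
H^16 ≡ 256^2 = 65536 ≡ 55
H^32 ≡ 55^2 = 3025 ≡ 35
H^64 ≡ 35^2 = 1225 ≡ 29
H^128 ≡ 29^2 = 841 ≡ 243
227 = 128 + 64 + 32 + 2 + 1, so H^227 ≡ 243·29·35·165·140 ≡ 82 (mod 299)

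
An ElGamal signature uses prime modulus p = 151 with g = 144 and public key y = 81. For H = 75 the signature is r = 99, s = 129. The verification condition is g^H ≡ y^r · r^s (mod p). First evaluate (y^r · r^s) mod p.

1

81^2 = 6561 ≡ 68
81^4 ≡ 68^2 = 4624 ≡ 94
81^8 ≡ 94^2 = 8836 ≡ 78
81^16 ≡ 78^2 = 6084 ≡ 44
81^32 ≡ 44^2 = 1936 ≡ 124
81^64 ≡ 124^2 = 15376 ≡ 125
99 = 64 + 32 + 2 + 1, so 81^99 ≡ 125·124·68·81 ≡ 110 (mod 151)
99^2 = 9801 ≡ 137
99^4 ≡ 137^2 = 18769 ≡ 45
99^8 ≡ 45^2 = 2025 ≡ 62
99^16 ≡ 62^2 = 3844 ≡ 69
99^32 ≡ 69^2 = 4761 ≡ 80
99^64 ≡ 80^2 = 6400 ≡ 58
99^128 ≡ 58^2 = 3364 ≡ 42
129 = 128 + 1, so 99^129 ≡ 42·99 ≡ 81 (mod 151)
y^r · r^s ≡ 110·81 = 8910 ≡ 1 (mod 151)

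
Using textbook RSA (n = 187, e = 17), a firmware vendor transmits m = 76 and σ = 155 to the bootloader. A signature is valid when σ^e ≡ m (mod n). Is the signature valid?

invalid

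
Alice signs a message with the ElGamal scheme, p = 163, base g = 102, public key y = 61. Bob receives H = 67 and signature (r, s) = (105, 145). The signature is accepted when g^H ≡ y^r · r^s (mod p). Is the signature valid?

invalid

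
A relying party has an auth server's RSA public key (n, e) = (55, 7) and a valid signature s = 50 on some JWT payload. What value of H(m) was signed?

Squares mod 55: s^1≡50, s^2≡25, s^4≡20
7 = 4 + 2 + 1, so s^7 ≡ 20·25·50 ≡ 30 (mod 55)

30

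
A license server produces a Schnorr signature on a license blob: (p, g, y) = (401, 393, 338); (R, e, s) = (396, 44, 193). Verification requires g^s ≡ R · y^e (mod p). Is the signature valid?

g^s mod p:
Squares mod 401: 393^1≡393, 393^2≡64, 393^4≡86, 393^8≡178, 393^16≡5, 393^32≡25, 393^64≡224, 393^128≡51
193 = 128 + 64 + 1, so 393^193 ≡ 51·224·393 ≡ 36 (mod 401)
R · y^e mod p:
Squares mod 401: 338^1≡338, 338^2≡360, 338^4≡77, 338^8≡315, 338^16≡178, 338^32≡5
44 = 32 + 8 + 4, so 338^44 ≡ 5·315·77 ≡ 173 (mod 401)
396·173 = 68508 ≡ 338 (mod 401)
36 ≠ 338; the check fails.

invalid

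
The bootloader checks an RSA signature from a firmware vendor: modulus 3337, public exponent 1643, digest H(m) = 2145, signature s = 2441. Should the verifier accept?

s^2 ≡ 2441^2 = 5958481 ≡ 1936
s^4 ≡ 1936^2 = 3748096 ≡ 645
s^8 ≡ 645^2 = 416025 ≡ 2237
s^16 ≡ 2237^2 = 5004169 ≡ 2006
s^32 ≡ 2006^2 = 4024036 ≡ 2951
s^64 ≡ 2951^2 = 8708401 ≡ 2168
s^128 ≡ 2168^2 = 4700224 ≡ 1728
s^256 ≡ 1728^2 = 2985984 ≡ 2706
s^512 ≡ 2706^2 = 7322436 ≡ 1058
s^1024 ≡ 1058^2 = 1119364 ≡ 1469
1643 = 1024 + 512 + 64 + 32 + 8 + 2 + 1, so s^1643 ≡ 1469·1058·2168·2951·2237·1936·2441 ≡ 2145 (mod 3337)
2145 = H(m), so the signature checks out.

accept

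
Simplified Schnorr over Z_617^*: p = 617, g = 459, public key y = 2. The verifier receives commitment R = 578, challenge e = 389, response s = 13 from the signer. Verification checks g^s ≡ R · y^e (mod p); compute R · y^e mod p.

7

2^2 = 4
2^4 ≡ 4^2 = 16
2^8 ≡ 16^2 = 256
2^16 ≡ 256^2 = 65536 ≡ 134
2^32 ≡ 134^2 = 17956 ≡ 63
2^64 ≡ 63^2 = 3969 ≡ 267
2^128 ≡ 267^2 = 71289 ≡ 334
2^256 ≡ 334^2 = 111556 ≡ 496
389 = 256 + 128 + 4 + 1, so 2^389 ≡ 496·334·16·2 ≡ 601 (mod 617)
R · y^e ≡ 578·601 = 347378 ≡ 7 (mod 617)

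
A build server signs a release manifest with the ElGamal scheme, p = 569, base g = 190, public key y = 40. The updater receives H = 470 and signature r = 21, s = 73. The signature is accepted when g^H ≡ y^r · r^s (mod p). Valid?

no

Left side g^H mod p:
190^2 = 36100 ≡ 253
190^4 ≡ 253^2 = 64009 ≡ 281
190^8 ≡ 281^2 = 78961 ≡ 439
190^16 ≡ 439^2 = 192721 ≡ 399
190^32 ≡ 399^2 = 159201 ≡ 450
190^64 ≡ 450^2 = 202500 ≡ 505
190^128 ≡ 505^2 = 255025 ≡ 113
190^256 ≡ 113^2 = 12769 ≡ 251
470 = 256 + 128 + 64 + 16 + 4 + 2, so 190^470 ≡ 251·113·505·399·281·253 ≡ 343 (mod 569)
Right side y^r · r^s mod p:
40^2 = 1600 ≡ 462
40^4 ≡ 462^2 = 213444 ≡ 69
40^8 ≡ 69^2 = 4761 ≡ 209
40^16 ≡ 209^2 = 43681 ≡ 437
21 = 16 + 4 + 1, so 40^21 ≡ 437·69·40 ≡ 409 (mod 569)
21^2 = 441
21^4 ≡ 441^2 = 194481 ≡ 452
21^8 ≡ 452^2 = 204304 ≡ 33
21^16 ≡ 33^2 = 1089 ≡ 520
21^32 ≡ 520^2 = 270400 ≡ 125
21^64 ≡ 125^2 = 15625 ≡ 262
73 = 64 + 8 + 1, so 21^73 ≡ 262·33·21 ≡ 55 (mod 569)
409·55 = 22495 ≡ 304 (mod 569)
343 ≠ 304, so verification fails.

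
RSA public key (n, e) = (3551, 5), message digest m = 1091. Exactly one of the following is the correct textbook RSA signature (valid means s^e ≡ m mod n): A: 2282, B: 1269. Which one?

Candidate A: 2282^2 = 5207524 ≡ 1758; 2282^4 ≡ 1758^2 = 3090564 ≡ 1194; 5 = 4 + 1, so 2282^5 ≡ 1194·2282 ≡ 1091 (mod 3551)
  → matches m = 1091
Candidate B: 1269^2 = 1610361 ≡ 1758; 1269^4 ≡ 1758^2 = 3090564 ≡ 1194; 5 = 4 + 1, so 1269^5 ≡ 1194·1269 ≡ 2460 (mod 3551)

A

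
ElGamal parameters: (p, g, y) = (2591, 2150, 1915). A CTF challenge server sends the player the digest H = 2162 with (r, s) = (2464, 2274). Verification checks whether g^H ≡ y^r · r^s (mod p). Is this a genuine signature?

genuine

Left side g^H mod p:
2150^2162 mod 2591 = 1664
Right side y^r · r^s mod p:
1915^2464 mod 2591 = 368
2464^2274 mod 2591 = 1469
368·1469 = 540592 ≡ 1664 (mod 2591)
1664 ≡ 1664 (mod 2591), so the signature is genuine.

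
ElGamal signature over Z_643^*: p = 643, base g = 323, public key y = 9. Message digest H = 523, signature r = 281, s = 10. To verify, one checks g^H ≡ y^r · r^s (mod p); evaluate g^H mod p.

323^2 = 104329 ≡ 163
323^4 ≡ 163^2 = 26569 ≡ 206
323^8 ≡ 206^2 = 42436 ≡ 641
323^16 ≡ 641^2 = 410881 ≡ 4
323^32 ≡ 4^2 = 16
323^64 ≡ 16^2 = 256
323^128 ≡ 256^2 = 65536 ≡ 593
323^256 ≡ 593^2 = 351649 ≡ 571
323^512 ≡ 571^2 = 326041 ≡ 40
523 = 512 + 8 + 2 + 1, so 323^523 ≡ 40·641·163·323 ≡ 373 (mod 643)

373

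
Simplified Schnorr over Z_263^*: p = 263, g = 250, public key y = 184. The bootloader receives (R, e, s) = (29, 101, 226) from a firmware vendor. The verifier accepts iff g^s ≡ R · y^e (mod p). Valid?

g^s mod p:
Squares mod 263: 250^1≡250, 250^2≡169, 250^4≡157, 250^8≡190, 250^16≡69, 250^32≡27, 250^64≡203, 250^128≡181
226 = 128 + 64 + 32 + 2, so 250^226 ≡ 181·203·27·169 ≡ 17 (mod 263)
R · y^e mod p:
Squares mod 263: 184^1≡184, 184^2≡192, 184^4≡44, 184^8≡95, 184^16≡83, 184^32≡51, 184^64≡234
101 = 64 + 32 + 4 + 1, so 184^101 ≡ 234·51·44·184 ≡ 143 (mod 263)
29·143 = 4147 ≡ 202 (mod 263)
17 ≠ 202; the check fails.

no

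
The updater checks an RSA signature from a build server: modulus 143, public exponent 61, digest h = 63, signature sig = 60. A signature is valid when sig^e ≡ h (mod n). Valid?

no

Squares mod 143: sig^1≡60, sig^2≡25, sig^4≡53, sig^8≡92, sig^16≡27, sig^32≡14
61 = 32 + 16 + 8 + 4 + 1, so sig^61 ≡ 14·27·92·53·60 ≡ 60 (mod 143)
sig^61 mod 143 = 60, but h = 63.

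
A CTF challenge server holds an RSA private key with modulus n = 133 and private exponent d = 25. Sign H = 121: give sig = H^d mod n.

H^2 ≡ 121^2 = 14641 ≡ 11
H^4 ≡ 11^2 = 121
H^8 ≡ 121^2 = 14641 ≡ 11
H^16 ≡ 11^2 = 121
25 = 16 + 8 + 1, so H^25 ≡ 121·11·121 ≡ 121 (mod 133)

121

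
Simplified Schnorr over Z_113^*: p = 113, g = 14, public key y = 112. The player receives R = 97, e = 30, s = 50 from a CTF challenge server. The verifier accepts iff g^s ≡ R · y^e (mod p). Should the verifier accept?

accept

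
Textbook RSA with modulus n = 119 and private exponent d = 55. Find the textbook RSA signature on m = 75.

12

m^2 ≡ 75^2 = 5625 ≡ 32
m^4 ≡ 32^2 = 1024 ≡ 72
m^8 ≡ 72^2 = 5184 ≡ 67
m^16 ≡ 67^2 = 4489 ≡ 86
m^32 ≡ 86^2 = 7396 ≡ 18
55 = 32 + 16 + 4 + 2 + 1, so m^55 ≡ 18·86·72·32·75 ≡ 12 (mod 119)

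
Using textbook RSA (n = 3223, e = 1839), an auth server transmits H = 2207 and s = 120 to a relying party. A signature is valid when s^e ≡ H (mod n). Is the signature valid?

invalid

s^1839 mod 3223 = 494
494 ≠ 2207, so verification fails.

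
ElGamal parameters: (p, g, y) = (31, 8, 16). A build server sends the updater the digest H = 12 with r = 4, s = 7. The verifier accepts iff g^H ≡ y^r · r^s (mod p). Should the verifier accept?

reject

Left side g^H mod p:
8^12 mod 31 = 2
Right side y^r · r^s mod p:
16^4 mod 31 = 2
4^7 mod 31 = 16
2·16 = 32 ≡ 1 (mod 31)
2 ≠ 1, so verification fails.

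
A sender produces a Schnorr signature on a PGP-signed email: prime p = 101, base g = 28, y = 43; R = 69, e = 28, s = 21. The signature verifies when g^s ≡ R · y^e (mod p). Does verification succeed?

passes

g^s mod p:
28^2 = 784 ≡ 77
28^4 ≡ 77^2 = 5929 ≡ 71
28^8 ≡ 71^2 = 5041 ≡ 92
28^16 ≡ 92^2 = 8464 ≡ 81
21 = 16 + 4 + 1, so 28^21 ≡ 81·71·28 ≡ 34 (mod 101)
R · y^e mod p:
43^2 = 1849 ≡ 31
43^4 ≡ 31^2 = 961 ≡ 52
43^8 ≡ 52^2 = 2704 ≡ 78
43^16 ≡ 78^2 = 6084 ≡ 24
28 = 16 + 8 + 4, so 43^28 ≡ 24·78·52 ≡ 81 (mod 101)
69·81 = 5589 ≡ 34 (mod 101)
34 ≡ 34 (mod 101); signature holds.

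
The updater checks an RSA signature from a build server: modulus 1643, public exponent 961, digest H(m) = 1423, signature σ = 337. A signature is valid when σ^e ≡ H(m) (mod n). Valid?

no

σ^2 ≡ 337^2 = 113569 ≡ 202
σ^4 ≡ 202^2 = 40804 ≡ 1372
σ^8 ≡ 1372^2 = 1882384 ≡ 1149
σ^16 ≡ 1149^2 = 1320201 ≡ 872
σ^32 ≡ 872^2 = 760384 ≡ 1318
σ^64 ≡ 1318^2 = 1737124 ≡ 473
σ^128 ≡ 473^2 = 223729 ≡ 281
σ^256 ≡ 281^2 = 78961 ≡ 97
σ^512 ≡ 97^2 = 9409 ≡ 1194
961 = 512 + 256 + 128 + 64 + 1, so σ^961 ≡ 1194·97·281·473·337 ≡ 1205 (mod 1643)
1205 ≠ 1423, so verification fails.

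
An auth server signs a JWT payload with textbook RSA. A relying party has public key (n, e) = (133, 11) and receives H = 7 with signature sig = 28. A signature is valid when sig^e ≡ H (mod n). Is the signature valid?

sig^11 mod 133 = 119
119 ≠ 7, so verification fails.

invalid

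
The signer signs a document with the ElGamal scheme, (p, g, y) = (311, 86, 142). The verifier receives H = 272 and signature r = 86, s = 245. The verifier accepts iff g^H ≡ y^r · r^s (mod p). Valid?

Left side g^H mod p:
Squares mod 311: 86^1≡86, 86^2≡243, 86^4≡270, 86^8≡126, 86^16≡15, 86^32≡225, 86^64≡243, 86^128≡270, 86^256≡126
272 = 256 + 16, so 86^272 ≡ 126·15 ≡ 24 (mod 311)
Right side y^r · r^s mod p:
Squares mod 311: 142^1≡142, 142^2≡260, 142^4≡113, 142^8≡18, 142^16≡13, 142^32≡169, 142^64≡260
86 = 64 + 16 + 4 + 2, so 142^86 ≡ 260·13·113·260 ≡ 234 (mod 311)
Squares mod 311: 86^1≡86, 86^2≡243, 86^4≡270, 86^8≡126, 86^16≡15, 86^32≡225, 86^64≡243, 86^128≡270
245 = 128 + 64 + 32 + 16 + 4 + 1, so 86^245 ≡ 270·243·225·15·270·86 ≡ 51 (mod 311)
234·51 = 11934 ≡ 116 (mod 311)
24 ≠ 116, so verification fails.

no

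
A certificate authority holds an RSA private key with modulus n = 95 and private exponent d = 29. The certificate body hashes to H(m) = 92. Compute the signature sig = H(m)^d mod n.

47

Squares mod 95: (H(m))^1≡92, (H(m))^2≡9, (H(m))^4≡81, (H(m))^8≡6, (H(m))^16≡36
29 = 16 + 8 + 4 + 1, so (H(m))^29 ≡ 36·6·81·92 ≡ 47 (mod 95)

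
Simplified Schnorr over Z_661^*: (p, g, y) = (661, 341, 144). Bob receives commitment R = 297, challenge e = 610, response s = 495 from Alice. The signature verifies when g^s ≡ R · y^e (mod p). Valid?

yes

g^s mod p:
Squares mod 661: 341^1≡341, 341^2≡606, 341^4≡381, 341^8≡402, 341^16≡320, 341^32≡606, 341^64≡381, 341^128≡402, 341^256≡320
495 = 256 + 128 + 64 + 32 + 8 + 4 + 2 + 1, so 341^495 ≡ 320·402·381·606·402·381·606·341 ≡ 660 (mod 661)
R · y^e mod p:
Squares mod 661: 144^1≡144, 144^2≡245, 144^4≡535, 144^8≡12, 144^16≡144, 144^32≡245, 144^64≡535, 144^128≡12, 144^256≡144, 144^512≡245
610 = 512 + 64 + 32 + 2, so 144^610 ≡ 245·535·245·245 ≡ 296 (mod 661)
297·296 = 87912 ≡ 660 (mod 661)
660 ≡ 660 (mod 661); signature holds.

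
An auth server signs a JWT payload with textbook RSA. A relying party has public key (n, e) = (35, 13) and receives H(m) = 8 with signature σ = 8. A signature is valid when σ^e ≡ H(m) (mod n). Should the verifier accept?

σ^2 ≡ 8^2 = 64 ≡ 29
σ^4 ≡ 29^2 = 841 ≡ 1
σ^8 ≡ 1^2 = 1
13 = 8 + 4 + 1, so σ^13 ≡ 1·1·8 ≡ 8 (mod 35)
σ^13 mod 35 = 8 matches H(m).

accept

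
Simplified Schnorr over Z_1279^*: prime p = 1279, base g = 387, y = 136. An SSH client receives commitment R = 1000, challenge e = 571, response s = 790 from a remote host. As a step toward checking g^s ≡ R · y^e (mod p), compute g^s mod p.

980

Squares mod 1279: 387^1≡387, 387^2≡126, 387^4≡528, 387^8≡1241, 387^16≡165, 387^32≡366, 387^64≡940, 387^128≡1090, 387^256≡1188, 387^512≡607
790 = 512 + 256 + 16 + 4 + 2, so 387^790 ≡ 607·1188·165·528·126 ≡ 980 (mod 1279)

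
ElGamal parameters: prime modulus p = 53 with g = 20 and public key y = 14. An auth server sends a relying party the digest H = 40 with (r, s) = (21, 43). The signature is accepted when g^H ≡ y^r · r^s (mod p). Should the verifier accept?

Left side g^H mod p:
Squares mod 53: 20^1≡20, 20^2≡29, 20^4≡46, 20^8≡49, 20^16≡16, 20^32≡44
40 = 32 + 8, so 20^40 ≡ 44·49 ≡ 36 (mod 53)
Right side y^r · r^s mod p:
Squares mod 53: 14^1≡14, 14^2≡37, 14^4≡44, 14^8≡28, 14^16≡42
21 = 16 + 4 + 1, so 14^21 ≡ 42·44·14 ≡ 8 (mod 53)
Squares mod 53: 21^1≡21, 21^2≡17, 21^4≡24, 21^8≡46, 21^16≡49, 21^32≡16
43 = 32 + 8 + 2 + 1, so 21^43 ≡ 16·46·17·21 ≡ 31 (mod 53)
8·31 = 248 ≡ 36 (mod 53)
36 ≡ 36 (mod 53), so the signature is genuine.

accept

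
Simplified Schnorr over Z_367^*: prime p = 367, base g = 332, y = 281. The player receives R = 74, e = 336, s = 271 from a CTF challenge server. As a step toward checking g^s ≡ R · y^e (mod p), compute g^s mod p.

101

332^2 = 110224 ≡ 124
332^4 ≡ 124^2 = 15376 ≡ 329
332^8 ≡ 329^2 = 108241 ≡ 343
332^16 ≡ 343^2 = 117649 ≡ 209
332^32 ≡ 209^2 = 43681 ≡ 8
332^64 ≡ 8^2 = 64
332^128 ≡ 64^2 = 4096 ≡ 59
332^256 ≡ 59^2 = 3481 ≡ 178
271 = 256 + 8 + 4 + 2 + 1, so 332^271 ≡ 178·343·329·124·332 ≡ 101 (mod 367)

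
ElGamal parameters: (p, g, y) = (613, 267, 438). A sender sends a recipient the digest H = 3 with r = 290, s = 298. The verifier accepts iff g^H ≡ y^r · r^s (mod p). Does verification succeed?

Left side g^H mod p:
267^2 = 71289 ≡ 181
3 = 2 + 1, so 267^3 ≡ 181·267 ≡ 513 (mod 613)
Right side y^r · r^s mod p:
438^2 = 191844 ≡ 588
438^4 ≡ 588^2 = 345744 ≡ 12
438^8 ≡ 12^2 = 144
438^16 ≡ 144^2 = 20736 ≡ 507
438^32 ≡ 507^2 = 257049 ≡ 202
438^64 ≡ 202^2 = 40804 ≡ 346
438^128 ≡ 346^2 = 119716 ≡ 181
438^256 ≡ 181^2 = 32761 ≡ 272
290 = 256 + 32 + 2, so 438^290 ≡ 272·202·588 ≡ 133 (mod 613)
290^2 = 84100 ≡ 119
290^4 ≡ 119^2 = 14161 ≡ 62
290^8 ≡ 62^2 = 3844 ≡ 166
290^16 ≡ 166^2 = 27556 ≡ 584
290^32 ≡ 584^2 = 341056 ≡ 228
290^64 ≡ 228^2 = 51984 ≡ 492
290^128 ≡ 492^2 = 242064 ≡ 542
290^256 ≡ 542^2 = 293764 ≡ 137
298 = 256 + 32 + 8 + 2, so 290^298 ≡ 137·228·166·119 ≡ 565 (mod 613)
133·565 = 75145 ≡ 359 (mod 613)
513 ≠ 359, so verification fails.

fails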